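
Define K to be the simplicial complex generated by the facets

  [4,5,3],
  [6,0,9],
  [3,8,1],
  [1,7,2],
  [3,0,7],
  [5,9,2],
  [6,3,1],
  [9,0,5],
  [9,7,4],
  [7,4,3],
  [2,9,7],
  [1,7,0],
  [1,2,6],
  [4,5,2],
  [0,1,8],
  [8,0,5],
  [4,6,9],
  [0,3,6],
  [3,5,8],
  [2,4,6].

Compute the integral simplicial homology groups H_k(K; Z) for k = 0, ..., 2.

H_0 = Z,  H_1 = Z × Z/2,  H_2 = 0.

Fix the vertex order 0 < 1 < 2 < 3 < 4 < 5 < 6 < 7 < 8 < 9 and write every simplex with vertices in increasing order. Then dim K = 2 and the simplices of K are:

  0-simplices (10): [0], [1], [2], [3], [4], [5], [6], [7], [8], [9]
  1-simplices (30): (30 of them)
  2-simplices (20): (20 of them)

Hence C_0 ≅ Z^10, C_1 ≅ Z^30, C_2 ≅ Z^20.

∂_1: C_1 → C_0 is given by ∂[p,q] = [q] − [p].
The 10×30 boundary matrix has rank 9 and Smith normal form diag(1,1,1,1,1,1,1,1,1).

Boundary ∂_2: C_2 → C_1 maps a triangle to the signed sum of its edges. For instance
  ∂[0,3,6] = [3,6] − [0,6] + [0,3],
  ∂[0,5,8] = [5,8] − [0,8] + [0,5].
The 30×20 boundary matrix has rank 20 and Smith normal form diag(1,1,1,1,1,1,1,1,1,1,1,1,1,1,1,1,1,1,1,2).

Computing H_k = (kernel of ∂_k) / (image of ∂_{k+1}):

  H_0: rank C_0 − rank ∂_1 = 10 − 9 = 1, and the invariant factors of ∂_1 are all 1, so H_0 = Z.
  H_1: rank ker ∂_1 − rank ∂_2 = (30 − 9) − 20 = 1, and ∂_2 has invariant factor 2 > 1, so H_1 = Z × Z/2.
  H_2: rank ker ∂_2 − rank ∂_3 = (20 − 20) − 0 = 0, and there is no ∂_3, so H_2 = 0.

(K is a triangulation of the Klein bottle.)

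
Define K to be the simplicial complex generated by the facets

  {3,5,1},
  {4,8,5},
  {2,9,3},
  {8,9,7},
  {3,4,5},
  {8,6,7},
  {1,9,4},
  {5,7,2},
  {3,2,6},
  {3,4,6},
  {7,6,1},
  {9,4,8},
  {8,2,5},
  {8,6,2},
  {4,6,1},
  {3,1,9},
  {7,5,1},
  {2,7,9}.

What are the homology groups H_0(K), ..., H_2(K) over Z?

H_0 = Z,  H_1 = Z ⊕ Z/2,  H_2 = 0.

K has 9 vertices, 27 edges, 18 triangles.
rank ∂_0 = 0, rank ∂_1 = 8 ⇒ b_0 = 9 − 0 − 8 = 1; all invariant factors of ∂_1 are 1 so no torsion. So H_0 ≅ Z.
rank ∂_1 = 8, rank ∂_2 = 18 ⇒ b_1 = 27 − 8 − 18 = 1; ∂_2 has invariant factor(s) [2] giving torsion. So H_1 ≅ Z ⊕ Z/2.
rank ∂_2 = 18, rank ∂_3 = 0 ⇒ b_2 = 18 − 18 − 0 = 0. So H_2 ≅ 0.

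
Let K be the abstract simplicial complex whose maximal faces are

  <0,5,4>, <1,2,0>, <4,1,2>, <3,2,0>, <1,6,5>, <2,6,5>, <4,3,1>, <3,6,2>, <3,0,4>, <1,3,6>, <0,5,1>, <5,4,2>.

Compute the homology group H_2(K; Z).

H_2 = 0.

We work with the vertex ordering 0 < 1 < 2 < 3 < 4 < 5 < 6. The simplices of K, each written with vertices in increasing order, are:

  0-simplices (7): [0], [1], [2], [3], [4], [5], [6]
  1-simplices (18): [0,1], [0,2], [0,3], [0,4], [0,5], [1,2], [1,3], [1,4], [1,5], [1,6], [2,3], [2,4], [2,5], [2,6], [3,4], [3,6], [4,5], [5,6]
  2-simplices (12): [0,1,2], [0,1,5], [0,2,3], [0,3,4], [0,4,5], [1,2,4], [1,3,4], [1,3,6], [1,5,6], [2,3,6], [2,4,5], [2,5,6]

giving chain groups C_0 ≅ Z^7, C_1 ≅ Z^18, C_2 ≅ Z^12.

∂_1: C_1 → C_0 sends each edge [p,q] (with p < q) to q − p. For instance
  ∂[1,4] = [4] − [1].
As a 7×18 matrix over Z this has rank 6, with invariant factors (1,1,1,1,1,1).

∂_2: C_2 → C_1 maps a triangle to the signed sum of its edges. For instance
  ∂[0,2,3] = [2,3] − [0,3] + [0,2],
  ∂[0,3,4] = [3,4] − [0,4] + [0,3].
This gives a 18×12 integer matrix of rank 12; reducing to Smith normal form yields diagonal entries (1,1,1,1,1,1,1,1,1,1,1,2).

Now H_k = ker ∂_k / im ∂_{k+1}, so:

  H_2: rank ker ∂_2 − rank ∂_3 = (12 − 12) − 0 = 0, and there is no ∂_3, so H_2 ≅ 0.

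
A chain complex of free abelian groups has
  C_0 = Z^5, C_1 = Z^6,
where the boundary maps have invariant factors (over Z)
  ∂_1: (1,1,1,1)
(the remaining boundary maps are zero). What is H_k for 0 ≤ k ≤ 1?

H_0 = Z,  H_1 = Z^2.

H_0: b_0 = 5 − 0 − 4 = 1; torsion from ∂_1 factors > 1: none. So H_0 = Z.
H_1: b_1 = 6 − 4 − 0 = 2; torsion from ∂_2 factors > 1: none. So H_1 = Z^2.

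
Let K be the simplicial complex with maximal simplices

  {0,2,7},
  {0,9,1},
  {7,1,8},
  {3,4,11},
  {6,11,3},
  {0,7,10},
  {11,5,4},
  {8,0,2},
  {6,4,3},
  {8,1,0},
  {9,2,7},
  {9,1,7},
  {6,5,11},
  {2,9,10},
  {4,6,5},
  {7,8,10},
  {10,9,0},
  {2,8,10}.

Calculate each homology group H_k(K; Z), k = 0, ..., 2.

Fix the vertex order 0 < 1 < 2 < 3 < 4 < 5 < 6 < 7 < 8 < 9 < 10 < 11 and write every simplex with vertices in increasing order. Then dim K = 2 and the simplices of K are:

  0-simplices (12): [0], [1], [2], [3], [4], [5], [6], [7], [8], [9], [10], [11]
  1-simplices (27): (27 of them)
  2-simplices (18): (18 of them)

so the chain groups are C_0 ≅ Z^12, C_1 ≅ Z^27, C_2 ≅ Z^18.

The boundary map ∂_1: C_1 → C_0 is given by ∂[p,q] = [q] − [p].
The 12×27 boundary matrix has rank 10 and Smith normal form diag(1,1,1,1,1,1,1,1,1,1).

The boundary map ∂_2: C_2 → C_1 sends each 2-simplex [p,q,r] to [q,r] − [p,r] + [p,q]. For instance
  ∂[7,8,10] = [8,10] − [7,10] + [7,8],
  ∂[3,4,6] = [4,6] − [3,6] + [3,4].
This gives a 27×18 integer matrix of rank 17; reducing to Smith normal form yields diagonal entries (1,1,1,1,1,1,1,1,1,1,1,1,1,1,1,1,2).

Reading off H_k = ker ∂_k / im ∂_{k+1}:

  H_0: rank C_0 − rank ∂_1 = 12 − 10 = 2, and the invariant factors of ∂_1 are all 1, so H_0 = Z^2.
  H_1: rank ker ∂_1 − rank ∂_2 = (27 − 10) − 17 = 0, and ∂_2 has invariant factor 2 > 1, so H_1 = Z/2Z.
  H_2: rank ker ∂_2 − rank ∂_3 = (18 − 17) − 0 = 1, and there is no ∂_3, so H_2 = Z.

As a check, the Euler characteristic is 12 − 27 + 18 = 3, which agrees with 2 − 0 + 1 = 3.
(K is a triangulation of the disjoint union of the 2-sphere S^2 and the real projective plane RP^2.)

H_0 ≅ Z^2,  H_1 ≅ Z/2Z,  H_2 ≅ Z.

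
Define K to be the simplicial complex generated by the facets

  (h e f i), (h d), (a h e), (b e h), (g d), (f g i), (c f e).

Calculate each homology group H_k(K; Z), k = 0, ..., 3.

H_0 = Z,  H_1 = Z,  H_2 = 0,  H_3 = 0.

K has 9 vertices, 16 edges, 8 triangles, 1 3-simplex.
rank ∂_0 = 0, rank ∂_1 = 8 ⇒ b_0 = 9 − 0 − 8 = 1; all invariant factors of ∂_1 are 1 so no torsion. So H_0 ≅ Z.
rank ∂_1 = 8, rank ∂_2 = 7 ⇒ b_1 = 16 − 8 − 7 = 1; all invariant factors of ∂_2 are 1 so no torsion. So H_1 ≅ Z.
rank ∂_2 = 7, rank ∂_3 = 1 ⇒ b_2 = 8 − 7 − 1 = 0; all invariant factors of ∂_3 are 1 so no torsion. So H_2 ≅ 0.
rank ∂_3 = 1, rank ∂_4 = 0 ⇒ b_3 = 1 − 1 − 0 = 0. So H_3 ≅ 0.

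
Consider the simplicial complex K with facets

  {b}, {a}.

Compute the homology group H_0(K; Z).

We work with the vertex ordering a < b. The simplices of K, each written with vertices in increasing order, are:

  0-simplices (2): a, b

Hence C_0 ≅ Z^2.

Now H_k = ker ∂_k / im ∂_{k+1}, so:

  H_0: rank C_0 − rank ∂_1 = 2 − 0 = 2, and there is no ∂_1, so H_0 = Z^2.

H_0 ≅ Z^2.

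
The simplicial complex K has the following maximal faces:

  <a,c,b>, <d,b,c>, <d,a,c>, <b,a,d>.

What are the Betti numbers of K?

b_0 = 1, b_1 = 0, b_2 = 1.

K has 4 vertices, 6 edges, 4 triangles.
rank ∂_0 = 0, rank ∂_1 = 3 ⇒ b_0 = 4 − 0 − 3 = 1; all invariant factors of ∂_1 are 1 so no torsion. So H_0 = Z.
rank ∂_1 = 3, rank ∂_2 = 3 ⇒ b_1 = 6 − 3 − 3 = 0; all invariant factors of ∂_2 are 1 so no torsion. So H_1 = 0.
rank ∂_2 = 3, rank ∂_3 = 0 ⇒ b_2 = 4 − 3 − 0 = 1. So H_2 = Z.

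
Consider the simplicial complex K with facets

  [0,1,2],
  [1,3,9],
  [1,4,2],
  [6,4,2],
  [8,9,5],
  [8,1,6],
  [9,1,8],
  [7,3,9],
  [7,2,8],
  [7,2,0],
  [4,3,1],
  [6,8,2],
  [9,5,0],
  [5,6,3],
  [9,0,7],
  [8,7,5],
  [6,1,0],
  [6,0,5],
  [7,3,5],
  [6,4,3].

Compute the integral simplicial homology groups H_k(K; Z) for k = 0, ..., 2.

H_0 = Z,  H_1 = Z ⊕ Z/2Z,  H_2 = 0.

We work with the vertex ordering 0 < 1 < 2 < 3 < 4 < 5 < 6 < 7 < 8 < 9. The simplices of K, each written with vertices in increasing order, are:

  0-simplices (10): [0], [1], [2], [3], [4], [5], [6], [7], [8], [9]
  1-simplices (30): (30 of them)
  2-simplices (20): (20 of them)

Hence C_0 ≅ Z^10, C_1 ≅ Z^30, C_2 ≅ Z^20.

The boundary map ∂_1: C_1 → C_0 maps an edge to its endpoints' difference, ∂[p,q] = q − p. For instance
  ∂[7,9] = [9] − [7].
As a 10×30 matrix over Z this has rank 9, with invariant factors (1,1,1,1,1,1,1,1,1).

The boundary map ∂_2: C_2 → C_1 maps a triangle to the signed sum of its edges. For instance
  ∂[5,8,9] = [8,9] − [5,9] + [5,8],
  ∂[0,1,6] = [1,6] − [0,6] + [0,1].
This gives a 30×20 integer matrix of rank 20; reducing to Smith normal form yields diagonal entries (1,1,1,1,1,1,1,1,1,1,1,1,1,1,1,1,1,1,1,2).

Reading off H_k = ker ∂_k / im ∂_{k+1}:

  H_0: rank C_0 − rank ∂_1 = 10 − 9 = 1, and the invariant factors of ∂_1 are all 1, so H_0 = Z.
  H_1: rank ker ∂_1 − rank ∂_2 = (30 − 9) − 20 = 1, and ∂_2 has invariant factor 2 > 1, so H_1 = Z ⊕ Z/2Z.
  H_2: rank ker ∂_2 − rank ∂_3 = (20 − 20) − 0 = 0, and there is no ∂_3, so H_2 = 0.

(K is a triangulation of the Klein bottle.)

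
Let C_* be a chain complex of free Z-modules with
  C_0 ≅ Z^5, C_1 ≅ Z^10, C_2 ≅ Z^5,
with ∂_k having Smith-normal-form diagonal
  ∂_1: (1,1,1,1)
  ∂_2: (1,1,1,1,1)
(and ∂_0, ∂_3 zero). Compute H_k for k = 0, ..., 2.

H_0 ≅ Z,  H_1 ≅ Z,  H_2 = 0.

H_0: b_0 = 5 − 0 − 4 = 1; torsion from ∂_1 factors > 1: none. So H_0 ≅ Z.
H_1: b_1 = 10 − 4 − 5 = 1; torsion from ∂_2 factors > 1: none. So H_1 ≅ Z.
H_2: b_2 = 5 − 5 − 0 = 0; torsion from ∂_3 factors > 1: none. So H_2 ≅ 0.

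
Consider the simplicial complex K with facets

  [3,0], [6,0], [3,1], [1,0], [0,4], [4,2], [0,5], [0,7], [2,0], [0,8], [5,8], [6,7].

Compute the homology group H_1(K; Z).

K has 9 vertices, 12 edges.
rank ∂_1 = 8, rank ∂_2 = 0 ⇒ b_1 = 12 − 8 − 0 = 4. So H_1 = Z^4.

H_1 = Z^4.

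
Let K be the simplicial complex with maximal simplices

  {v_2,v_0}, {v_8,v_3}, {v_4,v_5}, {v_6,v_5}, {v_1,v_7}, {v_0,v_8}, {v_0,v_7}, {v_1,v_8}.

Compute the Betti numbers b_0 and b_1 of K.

We work with the vertex ordering v_0 < v_1 < v_2 < v_3 < v_4 < v_5 < v_6 < v_7 < v_8. The simplices of K, each written with vertices in increasing order, are:

  0-simplices (9): [v_0], [v_1], [v_2], [v_3], [v_4], [v_5], [v_6], [v_7], [v_8]
  1-simplices (8): [v_0,v_2], [v_0,v_7], [v_0,v_8], [v_1,v_7], [v_1,v_8], [v_3,v_8], [v_4,v_5], [v_5,v_6]

so the chain groups are C_0 ≅ Z^9, C_1 ≅ Z^8.

∂_1: C_1 → C_0 is given by ∂[p,q] = [q] − [p]. For instance
  ∂[v_0,v_7] = [v_7] − [v_0].
This gives a 9×8 integer matrix of rank 7; reducing to Smith normal form yields diagonal entries (1,1,1,1,1,1,1).

Computing H_k = (kernel of ∂_k) / (image of ∂_{k+1}):

  H_0: rank C_0 − rank ∂_1 = 9 − 7 = 2, and the invariant factors of ∂_1 are all 1, so H_0 ≅ Z^2.
  H_1: rank ker ∂_1 − rank ∂_2 = (8 − 7) − 0 = 1, and there is no ∂_2, so H_1 ≅ Z.

Hence the Betti numbers are b_0 = 2, b_1 = 1.

b_0 = 2, b_1 = 1.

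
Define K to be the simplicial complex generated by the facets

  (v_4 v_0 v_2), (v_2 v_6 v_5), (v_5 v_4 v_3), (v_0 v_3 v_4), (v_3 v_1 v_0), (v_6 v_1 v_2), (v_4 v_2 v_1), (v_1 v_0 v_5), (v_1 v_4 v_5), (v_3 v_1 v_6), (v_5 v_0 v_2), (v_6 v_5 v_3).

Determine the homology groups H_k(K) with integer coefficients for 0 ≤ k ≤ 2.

H_0 ≅ Z,  H_1 ≅ Z/2,  H_2 = 0.

Fix the vertex order v_0 < v_1 < v_2 < v_3 < v_4 < v_5 < v_6 and write every simplex with vertices in increasing order. Then dim K = 2 and the simplices of K are:

  0-simplices (7): [v_0], [v_1], [v_2], [v_3], [v_4], [v_5], [v_6]
  1-simplices (18): (18 of them)
  2-simplices (12): (12 of them)

so the chain groups are C_0 ≅ Z^7, C_1 ≅ Z^18, C_2 ≅ Z^12.

The boundary map ∂_1: C_1 → C_0 sends each edge [p,q] (with p < q) to q − p. For instance
  ∂[v_0,v_4] = [v_4] − [v_0].
The 7×18 boundary matrix has rank 6 and Smith normal form diag(1,1,1,1,1,1).

∂_2: C_2 → C_1 acts by ∂[p,q,r] = [q,r] − [p,r] + [p,q]. For instance
  ∂[v_3,v_5,v_6] = [v_5,v_6] − [v_3,v_6] + [v_3,v_5],
  ∂[v_1,v_2,v_4] = [v_2,v_4] − [v_1,v_4] + [v_1,v_2].
This gives a 18×12 integer matrix of rank 12; reducing to Smith normal form yields diagonal entries (1,1,1,1,1,1,1,1,1,1,1,2).

Reading off H_k = ker ∂_k / im ∂_{k+1}:

  H_0: rank C_0 − rank ∂_1 = 7 − 6 = 1, and the invariant factors of ∂_1 are all 1, so H_0 ≅ Z.
  H_1: rank ker ∂_1 − rank ∂_2 = (18 − 6) − 12 = 0, and ∂_2 has invariant factor 2 > 1, so H_1 ≅ Z/2.
  H_2: rank ker ∂_2 − rank ∂_3 = (12 − 12) − 0 = 0, and there is no ∂_3, so H_2 ≅ 0.

(K is a triangulation of the real projective plane RP^2.)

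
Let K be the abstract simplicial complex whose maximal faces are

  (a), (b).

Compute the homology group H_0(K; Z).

H_0 ≅ Z^2.

Order the vertices as a < b. Listing each simplex with vertices in this order, K has dimension 0 with simplices:

  0-simplices (2): a, b

Hence C_0 ≅ Z^2.

Computing H_k = (kernel of ∂_k) / (image of ∂_{k+1}):

  H_0: rank C_0 − rank ∂_1 = 2 − 0 = 2, and there is no ∂_1, so H_0 = Z^2.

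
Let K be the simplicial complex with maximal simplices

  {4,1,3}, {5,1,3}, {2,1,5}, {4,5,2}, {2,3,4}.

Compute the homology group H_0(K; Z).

Fix the vertex order 1 < 2 < 3 < 4 < 5 and write every simplex with vertices in increasing order. Then dim K = 2 and the simplices of K are:

  0-simplices (5): [1], [2], [3], [4], [5]
  1-simplices (10): [1,2], [1,3], [1,4], [1,5], [2,3], [2,4], [2,5], [3,4], [3,5], [4,5]
  2-simplices (5): [1,2,5], [1,3,4], [1,3,5], [2,3,4], [2,4,5]

Hence C_0 ≅ Z^5, C_1 ≅ Z^10, C_2 ≅ Z^5.

The boundary map ∂_1: C_1 → C_0 sends each edge [p,q] (with p < q) to q − p. For instance
  ∂[4,5] = [5] − [4].
The 5×10 boundary matrix has rank 4 and Smith normal form diag(1,1,1,1).

The boundary map ∂_2: C_2 → C_1 sends each 2-simplex [p,q,r] to [q,r] − [p,r] + [p,q]. For instance
  ∂[1,3,5] = [3,5] − [1,5] + [1,3],
  ∂[2,3,4] = [3,4] − [2,4] + [2,3].
This gives a 10×5 integer matrix of rank 5; reducing to Smith normal form yields diagonal entries (1,1,1,1,1).

Reading off H_k = ker ∂_k / im ∂_{k+1}:

  H_0: rank C_0 − rank ∂_1 = 5 − 4 = 1, and the invariant factors of ∂_1 are all 1, so H_0 ≅ Z.

(K is a triangulation of the Möbius band.)

H_0 = Z.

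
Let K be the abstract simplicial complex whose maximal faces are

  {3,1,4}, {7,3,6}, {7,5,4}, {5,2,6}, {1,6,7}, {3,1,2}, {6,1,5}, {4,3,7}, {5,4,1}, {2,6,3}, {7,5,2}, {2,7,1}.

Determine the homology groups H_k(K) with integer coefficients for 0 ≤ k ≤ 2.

We work with the vertex ordering 1 < 2 < 3 < 4 < 5 < 6 < 7. The simplices of K, each written with vertices in increasing order, are:

  0-simplices (7): [1], [2], [3], [4], [5], [6], [7]
  1-simplices (18): [1,2], [1,3], [1,4], [1,5], [1,6], [1,7], [2,3], [2,5], [2,6], [2,7], [3,4], [3,6], [3,7], [4,5], [4,7], [5,6], [5,7], [6,7]
  2-simplices (12): [1,2,3], [1,2,7], [1,3,4], [1,4,5], [1,5,6], [1,6,7], [2,3,6], [2,5,6], [2,5,7], [3,4,7], [3,6,7], [4,5,7]

Hence C_0 ≅ Z^7, C_1 ≅ Z^18, C_2 ≅ Z^12.

Boundary ∂_1: C_1 → C_0 sends each edge [p,q] (with p < q) to q − p. For instance
  ∂[1,7] = [7] − [1].
The 7×18 boundary matrix has rank 6 and Smith normal form diag(1,1,1,1,1,1).

Boundary ∂_2: C_2 → C_1 maps a triangle to the signed sum of its edges. For instance
  ∂[2,5,6] = [5,6] − [2,6] + [2,5],
  ∂[1,2,3] = [2,3] − [1,3] + [1,2].
The 18×12 boundary matrix has rank 12 and Smith normal form diag(1,1,1,1,1,1,1,1,1,1,1,2).

Computing H_k = (kernel of ∂_k) / (image of ∂_{k+1}):

  H_0: rank C_0 − rank ∂_1 = 7 − 6 = 1, and the invariant factors of ∂_1 are all 1, so H_0 ≅ Z.
  H_1: rank ker ∂_1 − rank ∂_2 = (18 − 6) − 12 = 0, and ∂_2 has invariant factor 2 > 1, so H_1 ≅ Z/2.
  H_2: rank ker ∂_2 − rank ∂_3 = (12 − 12) − 0 = 0, and there is no ∂_3, so H_2 ≅ 0.

As a check, the Euler characteristic is 7 − 18 + 12 = 1, which agrees with 1 − 0 + 0 = 1.

H_0 = Z,  H_1 = Z/2,  H_2 = 0.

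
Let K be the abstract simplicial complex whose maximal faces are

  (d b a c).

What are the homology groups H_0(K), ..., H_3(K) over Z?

H_0 ≅ Z,  H_1 = 0,  H_2 = 0,  H_3 = 0.

Take the total order a < b < c < d on the vertex set. Then K (dimension 3) consists of the simplices:

  0-simplices (4): a, b, c, d
  1-simplices (6): ab, ac, ad, bc, bd, cd
  2-simplices (4): abc, abd, acd, bcd
  3-simplices (1): abcd

giving chain groups C_0 ≅ Z^4, C_1 ≅ Z^6, C_2 ≅ Z^4, C_3 ≅ Z^1.

∂_1: C_1 → C_0 is given by ∂[p,q] = [q] − [p]. For instance
  ∂ac = c − a.
As a 4×6 matrix over Z this has rank 3, with invariant factors (1,1,1).

∂_2: C_2 → C_1 acts by ∂[p,q,r] = [q,r] − [p,r] + [p,q]. For instance
  ∂bcd = cd − bd + bc,
  ∂abc = bc − ac + ab.
The resulting 6×4 matrix has rank 3, and its Smith normal form has invariant factors (1,1,1).

∂_3: C_3 → C_2 sends each 3-simplex σ to the alternating sum Σ_i (−1)^i (σ with its i-th vertex removed). For instance
  ∂abcd = bcd − acd + abd − abc.
This gives a 4×1 integer matrix of rank 1; reducing to Smith normal form yields diagonal entries (1).

From H_k ≅ ker(∂_k) / im(∂_{k+1}) we obtain:

  H_0: rank C_0 − rank ∂_1 = 4 − 3 = 1, and the invariant factors of ∂_1 are all 1, so H_0 ≅ Z.
  H_1: rank ker ∂_1 − rank ∂_2 = (6 − 3) − 3 = 0, and the invariant factors of ∂_2 are all 1, so H_1 ≅ 0.
  H_2: rank ker ∂_2 − rank ∂_3 = (4 − 3) − 1 = 0, and the invariant factors of ∂_3 are all 1, so H_2 ≅ 0.
  H_3: rank ker ∂_3 − rank ∂_4 = (1 − 1) − 0 = 0, and there is no ∂_4, so H_3 ≅ 0.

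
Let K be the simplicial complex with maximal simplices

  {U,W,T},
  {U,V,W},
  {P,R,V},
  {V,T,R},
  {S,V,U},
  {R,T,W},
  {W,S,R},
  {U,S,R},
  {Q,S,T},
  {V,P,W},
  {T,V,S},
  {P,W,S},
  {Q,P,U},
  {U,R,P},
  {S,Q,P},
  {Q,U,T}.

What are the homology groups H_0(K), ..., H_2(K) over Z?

Fix the vertex order P < Q < R < S < T < U < V < W and write every simplex with vertices in increasing order. Then dim K = 2 and the simplices of K are:

  0-simplices (8): P, Q, R, S, T, U, V, W
  1-simplices (24): PQ, PR, PS, PU, PV, PW, QS, QT, QU, RS, RT, RU, RV, RW, ST, SU, SV, SW, TU, TV, TW, UV, UW, VW
  2-simplices (16): PQS, PQU, PRU, PRV, PSW, PVW, QST, QTU, RSU, RSW, RTV, RTW, STV, SUV, TUW, UVW

so the chain groups are C_0 ≅ Z^8, C_1 ≅ Z^24, C_2 ≅ Z^16.

∂_1: C_1 → C_0 maps an edge to its endpoints' difference, ∂[p,q] = q − p. For instance
  ∂RV = V − R.
The resulting 8×24 matrix has rank 7, and its Smith normal form has invariant factors (1,1,1,1,1,1,1).

∂_2: C_2 → C_1 acts by ∂[p,q,r] = [q,r] − [p,r] + [p,q]. For instance
  ∂TUW = UW − TW + TU,
  ∂QST = ST − QT + QS.
As a 24×16 matrix over Z this has rank 15, with invariant factors (1,1,1,1,1,1,1,1,1,1,1,1,1,1,1).

Now H_k = ker ∂_k / im ∂_{k+1}, so:

  H_0: rank C_0 − rank ∂_1 = 8 − 7 = 1, and the invariant factors of ∂_1 are all 1, so H_0 ≅ Z.
  H_1: rank ker ∂_1 − rank ∂_2 = (24 − 7) − 15 = 2, and the invariant factors of ∂_2 are all 1, so H_1 ≅ Z^2.
  H_2: rank ker ∂_2 − rank ∂_3 = (16 − 15) − 0 = 1, and there is no ∂_3, so H_2 ≅ Z.

As a check, the Euler characteristic is 8 − 24 + 16 = 0, which agrees with 1 − 2 + 1 = 0.

H_0 ≅ Z,  H_1 ≅ Z^2,  H_2 ≅ Z.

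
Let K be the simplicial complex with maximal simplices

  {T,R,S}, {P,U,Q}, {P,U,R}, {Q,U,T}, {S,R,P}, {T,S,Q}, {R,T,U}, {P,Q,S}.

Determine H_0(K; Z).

H_0 ≅ Z.

Take the total order P < Q < R < S < T < U on the vertex set. Then K (dimension 2) consists of the simplices:

  0-simplices (6): P, Q, R, S, T, U
  1-simplices (12): PQ, PR, PS, PU, QS, QT, QU, RS, RT, RU, ST, TU
  2-simplices (8): PQS, PQU, PRS, PRU, QST, QTU, RST, RTU

giving chain groups C_0 ≅ Z^6, C_1 ≅ Z^12, C_2 ≅ Z^8.

The boundary map ∂_1: C_1 → C_0 sends each edge [p,q] (with p < q) to q − p.
The resulting 6×12 matrix has rank 5, and its Smith normal form has invariant factors (1,1,1,1,1).

∂_2: C_2 → C_1 acts by ∂[p,q,r] = [q,r] − [p,r] + [p,q]. For instance
  ∂QTU = TU − QU + QT,
  ∂PQS = QS − PS + PQ.
This gives a 12×8 integer matrix of rank 7; reducing to Smith normal form yields diagonal entries (1,1,1,1,1,1,1).

Reading off H_k = ker ∂_k / im ∂_{k+1}:

  H_0: rank C_0 − rank ∂_1 = 6 − 5 = 1, and the invariant factors of ∂_1 are all 1, so H_0 ≅ Z.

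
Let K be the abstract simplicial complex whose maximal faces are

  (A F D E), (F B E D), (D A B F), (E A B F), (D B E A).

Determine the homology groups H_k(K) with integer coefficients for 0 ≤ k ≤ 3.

Take the total order A < B < D < E < F on the vertex set. Then K (dimension 3) consists of the simplices:

  0-simplices (5): A, B, D, E, F
  1-simplices (10): AB, AD, AE, AF, BD, BE, BF, DE, DF, EF
  2-simplices (10): ABD, ABE, ABF, ADE, ADF, AEF, BDE, BDF, BEF, DEF
  3-simplices (5): ABDE, ABDF, ABEF, ADEF, BDEF

so the chain groups are C_0 ≅ Z^5, C_1 ≅ Z^10, C_2 ≅ Z^10, C_3 ≅ Z^5.

Boundary ∂_1: C_1 → C_0 sends each edge [p,q] (with p < q) to q − p.
As a 5×10 matrix over Z this has rank 4, with invariant factors (1,1,1,1).

Boundary ∂_2: C_2 → C_1 sends each 2-simplex [p,q,r] to [q,r] − [p,r] + [p,q]. For instance
  ∂BEF = EF − BF + BE,
  ∂AEF = EF − AF + AE.
The 10×10 boundary matrix has rank 6 and Smith normal form diag(1,1,1,1,1,1).

Boundary ∂_3: C_3 → C_2 sends each 3-simplex σ to the alternating sum Σ_i (−1)^i (σ with its i-th vertex removed). For instance
  ∂ABDF = BDF − ADF + ABF − ABD,
  ∂ABEF = BEF − AEF + ABF − ABE.
The 10×5 boundary matrix has rank 4 and Smith normal form diag(1,1,1,1).

Computing H_k = (kernel of ∂_k) / (image of ∂_{k+1}):

  H_0: rank C_0 − rank ∂_1 = 5 − 4 = 1, and the invariant factors of ∂_1 are all 1, so H_0 ≅ Z.
  H_1: rank ker ∂_1 − rank ∂_2 = (10 − 4) − 6 = 0, and the invariant factors of ∂_2 are all 1, so H_1 ≅ 0.
  H_2: rank ker ∂_2 − rank ∂_3 = (10 − 6) − 4 = 0, and the invariant factors of ∂_3 are all 1, so H_2 ≅ 0.
  H_3: rank ker ∂_3 − rank ∂_4 = (5 − 4) − 0 = 1, and there is no ∂_4, so H_3 ≅ Z.

(K is a triangulation of the 3-sphere S^3.)

H_0 = Z,  H_1 = 0,  H_2 = 0,  H_3 = Z.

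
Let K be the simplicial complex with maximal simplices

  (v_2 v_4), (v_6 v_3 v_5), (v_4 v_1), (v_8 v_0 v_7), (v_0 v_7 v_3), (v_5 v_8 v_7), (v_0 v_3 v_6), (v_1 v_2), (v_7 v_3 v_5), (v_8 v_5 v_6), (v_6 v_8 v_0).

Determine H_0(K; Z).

H_0 = Z^2.

Order the vertices as v_0 < v_1 < v_2 < v_3 < v_4 < v_5 < v_6 < v_7 < v_8. Listing each simplex with vertices in this order, K has dimension 2 with simplices:

  0-simplices (9): [v_0], [v_1], [v_2], [v_3], [v_4], [v_5], [v_6], [v_7], [v_8]
  1-simplices (15): (15 of them)
  2-simplices (8): [v_0,v_3,v_6], [v_0,v_3,v_7], [v_0,v_6,v_8], [v_0,v_7,v_8], [v_3,v_5,v_6], [v_3,v_5,v_7], [v_5,v_6,v_8], [v_5,v_7,v_8]

giving chain groups C_0 ≅ Z^9, C_1 ≅ Z^15, C_2 ≅ Z^8.

∂_1: C_1 → C_0 sends each edge [p,q] (with p < q) to q − p.
This gives a 9×15 integer matrix of rank 7; reducing to Smith normal form yields diagonal entries (1,1,1,1,1,1,1).

Boundary ∂_2: C_2 → C_1 sends each 2-simplex [p,q,r] to [q,r] − [p,r] + [p,q]. For instance
  ∂[v_0,v_3,v_6] = [v_3,v_6] − [v_0,v_6] + [v_0,v_3],
  ∂[v_5,v_7,v_8] = [v_7,v_8] − [v_5,v_8] + [v_5,v_7].
The resulting 15×8 matrix has rank 7, and its Smith normal form has invariant factors (1,1,1,1,1,1,1).

Reading off H_k = ker ∂_k / im ∂_{k+1}:

  H_0: rank C_0 − rank ∂_1 = 9 − 7 = 2, and the invariant factors of ∂_1 are all 1, so H_0 ≅ Z^2.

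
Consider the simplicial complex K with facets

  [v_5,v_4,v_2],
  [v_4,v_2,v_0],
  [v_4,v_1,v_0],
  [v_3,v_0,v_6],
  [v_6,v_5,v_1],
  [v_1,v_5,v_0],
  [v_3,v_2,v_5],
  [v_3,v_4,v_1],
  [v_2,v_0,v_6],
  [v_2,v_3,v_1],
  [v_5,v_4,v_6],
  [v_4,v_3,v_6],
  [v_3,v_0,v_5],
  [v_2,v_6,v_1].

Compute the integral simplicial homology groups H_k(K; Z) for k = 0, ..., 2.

K has 7 vertices, 21 edges, 14 triangles.
rank ∂_0 = 0, rank ∂_1 = 6 ⇒ b_0 = 7 − 0 − 6 = 1; all invariant factors of ∂_1 are 1 so no torsion. So H_0 = Z.
rank ∂_1 = 6, rank ∂_2 = 13 ⇒ b_1 = 21 − 6 − 13 = 2; all invariant factors of ∂_2 are 1 so no torsion. So H_1 = Z^2.
rank ∂_2 = 13, rank ∂_3 = 0 ⇒ b_2 = 14 − 13 − 0 = 1. So H_2 = Z.

H_0 = Z,  H_1 = Z^2,  H_2 = Z.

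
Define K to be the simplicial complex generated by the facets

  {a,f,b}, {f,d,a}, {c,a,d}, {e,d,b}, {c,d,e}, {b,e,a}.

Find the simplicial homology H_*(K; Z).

H_0 = Z,  H_1 = Z,  H_2 = 0.

Order the vertices as a < b < c < d < e < f. Listing each simplex with vertices in this order, K has dimension 2 with simplices:

  0-simplices (6): a, b, c, d, e, f
  1-simplices (12): ab, ac, ad, ae, af, bd, be, bf, cd, ce, de, df
  2-simplices (6): abe, abf, acd, adf, bde, cde

Hence C_0 ≅ Z^6, C_1 ≅ Z^12, C_2 ≅ Z^6.

∂_1: C_1 → C_0 is given by ∂[p,q] = [q] − [p]. For instance
  ∂df = f − d.
As a 6×12 matrix over Z this has rank 5, with invariant factors (1,1,1,1,1).

The boundary map ∂_2: C_2 → C_1 sends each 2-simplex [p,q,r] to [q,r] − [p,r] + [p,q]. For instance
  ∂abf = bf − af + ab,
  ∂acd = cd − ad + ac.
The resulting 12×6 matrix has rank 6, and its Smith normal form has invariant factors (1,1,1,1,1,1).

Computing H_k = (kernel of ∂_k) / (image of ∂_{k+1}):

  H_0: rank C_0 − rank ∂_1 = 6 − 5 = 1, and the invariant factors of ∂_1 are all 1, so H_0 = Z.
  H_1: rank ker ∂_1 − rank ∂_2 = (12 − 5) − 6 = 1, and the invariant factors of ∂_2 are all 1, so H_1 = Z.
  H_2: rank ker ∂_2 − rank ∂_3 = (6 − 6) − 0 = 0, and there is no ∂_3, so H_2 = 0.

(K is a triangulation of the cylinder S^1 x I.)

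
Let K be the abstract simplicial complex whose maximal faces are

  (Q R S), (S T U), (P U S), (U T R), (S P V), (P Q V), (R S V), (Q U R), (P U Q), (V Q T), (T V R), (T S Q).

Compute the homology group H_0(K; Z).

H_0 ≅ Z.

Fix the vertex order P < Q < R < S < T < U < V and write every simplex with vertices in increasing order. Then dim K = 2 and the simplices of K are:

  0-simplices (7): P, Q, R, S, T, U, V
  1-simplices (18): PQ, PS, PU, PV, QR, QS, QT, QU, QV, RS, RT, RU, RV, ST, SU, SV, TU, TV
  2-simplices (12): PQU, PQV, PSU, PSV, QRS, QRU, QST, QTV, RSV, RTU, RTV, STU

giving chain groups C_0 ≅ Z^7, C_1 ≅ Z^18, C_2 ≅ Z^12.

Boundary ∂_1: C_1 → C_0 is given by ∂[p,q] = [q] − [p].
This gives a 7×18 integer matrix of rank 6; reducing to Smith normal form yields diagonal entries (1,1,1,1,1,1).

∂_2: C_2 → C_1 sends each 2-simplex [p,q,r] to [q,r] − [p,r] + [p,q]. For instance
  ∂PSV = SV − PV + PS,
  ∂PQU = QU − PU + PQ.
The 18×12 boundary matrix has rank 12 and Smith normal form diag(1,1,1,1,1,1,1,1,1,1,1,2).

From H_k ≅ ker(∂_k) / im(∂_{k+1}) we obtain:

  H_0: rank C_0 − rank ∂_1 = 7 − 6 = 1, and the invariant factors of ∂_1 are all 1, so H_0 ≅ Z.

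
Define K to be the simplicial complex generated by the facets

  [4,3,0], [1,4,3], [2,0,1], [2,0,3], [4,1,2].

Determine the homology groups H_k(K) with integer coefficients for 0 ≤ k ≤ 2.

We work with the vertex ordering 0 < 1 < 2 < 3 < 4. The simplices of K, each written with vertices in increasing order, are:

  0-simplices (5): [0], [1], [2], [3], [4]
  1-simplices (10): [0,1], [0,2], [0,3], [0,4], [1,2], [1,3], [1,4], [2,3], [2,4], [3,4]
  2-simplices (5): [0,1,2], [0,2,3], [0,3,4], [1,2,4], [1,3,4]

Hence C_0 ≅ Z^5, C_1 ≅ Z^10, C_2 ≅ Z^5.

The boundary map ∂_1: C_1 → C_0 sends each edge [p,q] (with p < q) to q − p.
This gives a 5×10 integer matrix of rank 4; reducing to Smith normal form yields diagonal entries (1,1,1,1).

∂_2: C_2 → C_1 maps a triangle to the signed sum of its edges. For instance
  ∂[0,2,3] = [2,3] − [0,3] + [0,2],
  ∂[0,1,2] = [1,2] − [0,2] + [0,1].
The resulting 10×5 matrix has rank 5, and its Smith normal form has invariant factors (1,1,1,1,1).

Computing H_k = (kernel of ∂_k) / (image of ∂_{k+1}):

  H_0: rank C_0 − rank ∂_1 = 5 − 4 = 1, and the invariant factors of ∂_1 are all 1, so H_0 = Z.
  H_1: rank ker ∂_1 − rank ∂_2 = (10 − 4) − 5 = 1, and the invariant factors of ∂_2 are all 1, so H_1 = Z.
  H_2: rank ker ∂_2 − rank ∂_3 = (5 − 5) − 0 = 0, and there is no ∂_3, so H_2 = 0.

As a check, the Euler characteristic is 5 − 10 + 5 = 0, which agrees with 1 − 1 + 0 = 0.

H_0 ≅ Z,  H_1 ≅ Z,  H_2 = 0.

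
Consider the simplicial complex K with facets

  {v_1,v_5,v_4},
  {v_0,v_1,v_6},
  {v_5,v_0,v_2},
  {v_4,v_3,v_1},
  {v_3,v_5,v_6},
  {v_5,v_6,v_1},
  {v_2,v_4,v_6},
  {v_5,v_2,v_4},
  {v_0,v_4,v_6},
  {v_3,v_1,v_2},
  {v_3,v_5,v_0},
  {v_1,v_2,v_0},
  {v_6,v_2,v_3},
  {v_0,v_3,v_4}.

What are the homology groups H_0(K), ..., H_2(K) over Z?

Order the vertices as v_0 < v_1 < v_2 < v_3 < v_4 < v_5 < v_6. Listing each simplex with vertices in this order, K has dimension 2 with simplices:

  0-simplices (7): [v_0], [v_1], [v_2], [v_3], [v_4], [v_5], [v_6]
  1-simplices (21): (21 of them)
  2-simplices (14): (14 of them)

so the chain groups are C_0 ≅ Z^7, C_1 ≅ Z^21, C_2 ≅ Z^14.

∂_1: C_1 → C_0 is given by ∂[p,q] = [q] − [p]. For instance
  ∂[v_1,v_3] = [v_3] − [v_1].
This gives a 7×21 integer matrix of rank 6; reducing to Smith normal form yields diagonal entries (1,1,1,1,1,1).

Boundary ∂_2: C_2 → C_1 acts by ∂[p,q,r] = [q,r] − [p,r] + [p,q]. For instance
  ∂[v_0,v_3,v_4] = [v_3,v_4] − [v_0,v_4] + [v_0,v_3],
  ∂[v_0,v_4,v_6] = [v_4,v_6] − [v_0,v_6] + [v_0,v_4].
The 21×14 boundary matrix has rank 13 and Smith normal form diag(1,1,1,1,1,1,1,1,1,1,1,1,1).

Computing H_k = (kernel of ∂_k) / (image of ∂_{k+1}):

  H_0: rank C_0 − rank ∂_1 = 7 − 6 = 1, and the invariant factors of ∂_1 are all 1, so H_0 = Z.
  H_1: rank ker ∂_1 − rank ∂_2 = (21 − 6) − 13 = 2, and the invariant factors of ∂_2 are all 1, so H_1 = Z^2.
  H_2: rank ker ∂_2 − rank ∂_3 = (14 − 13) − 0 = 1, and there is no ∂_3, so H_2 = Z.

As a check, the Euler characteristic is 7 − 21 + 14 = 0, which agrees with 1 − 2 + 1 = 0.

H_0 ≅ Z,  H_1 ≅ Z^2,  H_2 ≅ Z.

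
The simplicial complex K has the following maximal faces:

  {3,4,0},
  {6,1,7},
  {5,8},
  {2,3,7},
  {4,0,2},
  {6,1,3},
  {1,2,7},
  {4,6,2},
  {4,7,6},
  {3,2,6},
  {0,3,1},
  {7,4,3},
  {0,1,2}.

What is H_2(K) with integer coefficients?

H_2 ≅ 0.

Order the vertices as 0 < 1 < 2 < 3 < 4 < 5 < 6 < 7 < 8. Listing each simplex with vertices in this order, K has dimension 2 with simplices:

  0-simplices (9): [0], [1], [2], [3], [4], [5], [6], [7], [8]
  1-simplices (19): [0,1], [0,2], [0,3], [0,4], [1,2], [1,3], [1,6], [1,7], [2,3], [2,4], [2,6], [2,7], [3,4], [3,6], [3,7], [4,6], [4,7], [5,8], [6,7]
  2-simplices (12): [0,1,2], [0,1,3], [0,2,4], [0,3,4], [1,2,7], [1,3,6], [1,6,7], [2,3,6], [2,3,7], [2,4,6], [3,4,7], [4,6,7]

Hence C_0 ≅ Z^9, C_1 ≅ Z^19, C_2 ≅ Z^12.

Boundary ∂_1: C_1 → C_0 is given by ∂[p,q] = [q] − [p]. For instance
  ∂[2,6] = [6] − [2].
The resulting 9×19 matrix has rank 7, and its Smith normal form has invariant factors (1,1,1,1,1,1,1).

Boundary ∂_2: C_2 → C_1 maps a triangle to the signed sum of its edges. For instance
  ∂[0,3,4] = [3,4] − [0,4] + [0,3],
  ∂[0,1,3] = [1,3] − [0,3] + [0,1].
This gives a 19×12 integer matrix of rank 12; reducing to Smith normal form yields diagonal entries (1,1,1,1,1,1,1,1,1,1,1,2).

Reading off H_k = ker ∂_k / im ∂_{k+1}:

  H_2: rank ker ∂_2 − rank ∂_3 = (12 − 12) − 0 = 0, and there is no ∂_3, so H_2 = 0.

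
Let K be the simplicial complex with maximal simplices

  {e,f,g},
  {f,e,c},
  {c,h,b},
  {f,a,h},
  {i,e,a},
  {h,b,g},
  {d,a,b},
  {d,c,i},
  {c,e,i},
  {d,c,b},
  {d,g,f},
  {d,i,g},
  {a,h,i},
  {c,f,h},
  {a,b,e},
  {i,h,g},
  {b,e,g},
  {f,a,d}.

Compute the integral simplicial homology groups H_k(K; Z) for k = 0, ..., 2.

H_0 = Z,  H_1 = Z^2,  H_2 = Z.

Fix the vertex order a < b < c < d < e < f < g < h < i and write every simplex with vertices in increasing order. Then dim K = 2 and the simplices of K are:

  0-simplices (9): a, b, c, d, e, f, g, h, i
  1-simplices (27): ab, ad, ae, af, ah, ai, bc, bd, be, bg, bh, cd, ce, cf, ch, ci, df, dg, di, ef, eg, ei, fg, fh, gh, gi, hi
  2-simplices (18): abd, abe, adf, aei, afh, ahi, bcd, bch, beg, bgh, cdi, cef, cei, cfh, dfg, dgi, efg, ghi

giving chain groups C_0 ≅ Z^9, C_1 ≅ Z^27, C_2 ≅ Z^18.

The boundary map ∂_1: C_1 → C_0 maps an edge to its endpoints' difference, ∂[p,q] = q − p.
As a 9×27 matrix over Z this has rank 8, with invariant factors (1,1,1,1,1,1,1,1).

∂_2: C_2 → C_1 maps a triangle to the signed sum of its edges. For instance
  ∂adf = df − af + ad,
  ∂ghi = hi − gi + gh.
As a 27×18 matrix over Z this has rank 17, with invariant factors (1,1,1,1,1,1,1,1,1,1,1,1,1,1,1,1,1).

Computing H_k = (kernel of ∂_k) / (image of ∂_{k+1}):

  H_0: rank C_0 − rank ∂_1 = 9 − 8 = 1, and the invariant factors of ∂_1 are all 1, so H_0 ≅ Z.
  H_1: rank ker ∂_1 − rank ∂_2 = (27 − 8) − 17 = 2, and the invariant factors of ∂_2 are all 1, so H_1 ≅ Z^2.
  H_2: rank ker ∂_2 − rank ∂_3 = (18 − 17) − 0 = 1, and there is no ∂_3, so H_2 ≅ Z.

(K is a triangulation of the torus T^2.)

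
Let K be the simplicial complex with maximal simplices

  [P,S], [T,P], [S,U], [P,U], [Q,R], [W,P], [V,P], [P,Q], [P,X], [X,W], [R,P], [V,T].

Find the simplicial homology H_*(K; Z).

Order the vertices as P < Q < R < S < T < U < V < W < X. Listing each simplex with vertices in this order, K has dimension 1 with simplices:

  0-simplices (9): P, Q, R, S, T, U, V, W, X
  1-simplices (12): PQ, PR, PS, PT, PU, PV, PW, PX, QR, SU, TV, WX

so the chain groups are C_0 ≅ Z^9, C_1 ≅ Z^12.

∂_1: C_1 → C_0 maps an edge to its endpoints' difference, ∂[p,q] = q − p. For instance
  ∂PR = R − P.
The 9×12 boundary matrix has rank 8 and Smith normal form diag(1,1,1,1,1,1,1,1).

Now H_k = ker ∂_k / im ∂_{k+1}, so:

  H_0: rank C_0 − rank ∂_1 = 9 − 8 = 1, and the invariant factors of ∂_1 are all 1, so H_0 ≅ Z.
  H_1: rank ker ∂_1 − rank ∂_2 = (12 − 8) − 0 = 4, and there is no ∂_2, so H_1 ≅ Z^4.

As a check, the Euler characteristic is 9 − 12 = -3, which agrees with 1 − 4 = -3.

H_0 ≅ Z,  H_1 ≅ Z^4.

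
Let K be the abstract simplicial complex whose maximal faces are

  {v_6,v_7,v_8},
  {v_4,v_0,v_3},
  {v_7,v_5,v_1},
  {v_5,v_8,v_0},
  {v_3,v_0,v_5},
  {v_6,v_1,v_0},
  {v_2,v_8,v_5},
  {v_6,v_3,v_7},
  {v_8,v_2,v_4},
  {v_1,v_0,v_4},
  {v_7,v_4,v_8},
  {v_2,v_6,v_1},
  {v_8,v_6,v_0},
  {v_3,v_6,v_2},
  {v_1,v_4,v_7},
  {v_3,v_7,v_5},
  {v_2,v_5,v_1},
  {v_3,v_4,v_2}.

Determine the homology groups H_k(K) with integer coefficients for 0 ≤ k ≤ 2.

H_0 = Z,  H_1 = Z^2,  H_2 = Z.

Take the total order v_0 < v_1 < v_2 < v_3 < v_4 < v_5 < v_6 < v_7 < v_8 on the vertex set. Then K (dimension 2) consists of the simplices:

  0-simplices (9): [v_0], [v_1], [v_2], [v_3], [v_4], [v_5], [v_6], [v_7], [v_8]
  1-simplices (27): (27 of them)
  2-simplices (18): (18 of them)

so the chain groups are C_0 ≅ Z^9, C_1 ≅ Z^27, C_2 ≅ Z^18.

The boundary map ∂_1: C_1 → C_0 maps an edge to its endpoints' difference, ∂[p,q] = q − p.
The 9×27 boundary matrix has rank 8 and Smith normal form diag(1,1,1,1,1,1,1,1).

∂_2: C_2 → C_1 maps a triangle to the signed sum of its edges. For instance
  ∂[v_2,v_3,v_6] = [v_3,v_6] − [v_2,v_6] + [v_2,v_3],
  ∂[v_0,v_3,v_4] = [v_3,v_4] − [v_0,v_4] + [v_0,v_3].
This gives a 27×18 integer matrix of rank 17; reducing to Smith normal form yields diagonal entries (1,1,1,1,1,1,1,1,1,1,1,1,1,1,1,1,1).

Reading off H_k = ker ∂_k / im ∂_{k+1}:

  H_0: rank C_0 − rank ∂_1 = 9 − 8 = 1, and the invariant factors of ∂_1 are all 1, so H_0 = Z.
  H_1: rank ker ∂_1 − rank ∂_2 = (27 − 8) − 17 = 2, and the invariant factors of ∂_2 are all 1, so H_1 = Z^2.
  H_2: rank ker ∂_2 − rank ∂_3 = (18 − 17) − 0 = 1, and there is no ∂_3, so H_2 = Z.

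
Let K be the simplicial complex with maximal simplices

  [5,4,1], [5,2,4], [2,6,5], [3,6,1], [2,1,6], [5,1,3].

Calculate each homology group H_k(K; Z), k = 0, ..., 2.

We work with the vertex ordering 1 < 2 < 3 < 4 < 5 < 6. The simplices of K, each written with vertices in increasing order, are:

  0-simplices (6): [1], [2], [3], [4], [5], [6]
  1-simplices (12): [1,2], [1,3], [1,4], [1,5], [1,6], [2,4], [2,5], [2,6], [3,5], [3,6], [4,5], [5,6]
  2-simplices (6): [1,2,6], [1,3,5], [1,3,6], [1,4,5], [2,4,5], [2,5,6]

giving chain groups C_0 ≅ Z^6, C_1 ≅ Z^12, C_2 ≅ Z^6.

∂_1: C_1 → C_0 maps an edge to its endpoints' difference, ∂[p,q] = q − p. For instance
  ∂[1,4] = [4] − [1].
As a 6×12 matrix over Z this has rank 5, with invariant factors (1,1,1,1,1).

Boundary ∂_2: C_2 → C_1 maps a triangle to the signed sum of its edges. For instance
  ∂[1,2,6] = [2,6] − [1,6] + [1,2],
  ∂[2,4,5] = [4,5] − [2,5] + [2,4].
The 12×6 boundary matrix has rank 6 and Smith normal form diag(1,1,1,1,1,1).

Reading off H_k = ker ∂_k / im ∂_{k+1}:

  H_0: rank C_0 − rank ∂_1 = 6 − 5 = 1, and the invariant factors of ∂_1 are all 1, so H_0 = Z.
  H_1: rank ker ∂_1 − rank ∂_2 = (12 − 5) − 6 = 1, and the invariant factors of ∂_2 are all 1, so H_1 = Z.
  H_2: rank ker ∂_2 − rank ∂_3 = (6 − 6) − 0 = 0, and there is no ∂_3, so H_2 = 0.

H_0 = Z,  H_1 = Z,  H_2 = 0.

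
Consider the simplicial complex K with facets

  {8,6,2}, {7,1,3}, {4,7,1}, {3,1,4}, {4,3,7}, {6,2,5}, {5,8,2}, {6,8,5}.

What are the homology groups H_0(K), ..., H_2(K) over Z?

Take the total order 1 < 2 < 3 < 4 < 5 < 6 < 7 < 8 on the vertex set. Then K (dimension 2) consists of the simplices:

  0-simplices (8): [1], [2], [3], [4], [5], [6], [7], [8]
  1-simplices (12): [1,3], [1,4], [1,7], [2,5], [2,6], [2,8], [3,4], [3,7], [4,7], [5,6], [5,8], [6,8]
  2-simplices (8): [1,3,4], [1,3,7], [1,4,7], [2,5,6], [2,5,8], [2,6,8], [3,4,7], [5,6,8]

Hence C_0 ≅ Z^8, C_1 ≅ Z^12, C_2 ≅ Z^8.

Boundary ∂_1: C_1 → C_0 maps an edge to its endpoints' difference, ∂[p,q] = q − p.
This gives a 8×12 integer matrix of rank 6; reducing to Smith normal form yields diagonal entries (1,1,1,1,1,1).

∂_2: C_2 → C_1 maps a triangle to the signed sum of its edges. For instance
  ∂[1,3,7] = [3,7] − [1,7] + [1,3],
  ∂[1,4,7] = [4,7] − [1,7] + [1,4].
This gives a 12×8 integer matrix of rank 6; reducing to Smith normal form yields diagonal entries (1,1,1,1,1,1).

Reading off H_k = ker ∂_k / im ∂_{k+1}:

  H_0: rank C_0 − rank ∂_1 = 8 − 6 = 2, and the invariant factors of ∂_1 are all 1, so H_0 ≅ Z^2.
  H_1: rank ker ∂_1 − rank ∂_2 = (12 − 6) − 6 = 0, and the invariant factors of ∂_2 are all 1, so H_1 ≅ 0.
  H_2: rank ker ∂_2 − rank ∂_3 = (8 − 6) − 0 = 2, and there is no ∂_3, so H_2 ≅ Z^2.

As a check, the Euler characteristic is 8 − 12 + 8 = 4, which agrees with 2 − 0 + 2 = 4.

H_0 ≅ Z^2,  H_1 = 0,  H_2 ≅ Z^2.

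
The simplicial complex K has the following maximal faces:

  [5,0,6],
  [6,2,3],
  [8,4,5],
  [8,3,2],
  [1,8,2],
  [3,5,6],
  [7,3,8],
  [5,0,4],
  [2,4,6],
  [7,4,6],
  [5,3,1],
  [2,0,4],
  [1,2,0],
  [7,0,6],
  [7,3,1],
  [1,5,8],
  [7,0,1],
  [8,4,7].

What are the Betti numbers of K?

Fix the vertex order 0 < 1 < 2 < 3 < 4 < 5 < 6 < 7 < 8 and write every simplex with vertices in increasing order. Then dim K = 2 and the simplices of K are:

  0-simplices (9): [0], [1], [2], [3], [4], [5], [6], [7], [8]
  1-simplices (27): (27 of them)
  2-simplices (18): [0,1,2], [0,1,7], [0,2,4], [0,4,5], [0,5,6], [0,6,7], [1,2,8], [1,3,5], [1,3,7], [1,5,8], [2,3,6], [2,3,8], [2,4,6], [3,5,6], [3,7,8], [4,5,8], [4,6,7], [4,7,8]

giving chain groups C_0 ≅ Z^9, C_1 ≅ Z^27, C_2 ≅ Z^18.

The boundary map ∂_1: C_1 → C_0 maps an edge to its endpoints' difference, ∂[p,q] = q − p. For instance
  ∂[3,6] = [6] − [3].
The 9×27 boundary matrix has rank 8 and Smith normal form diag(1,1,1,1,1,1,1,1).

∂_2: C_2 → C_1 maps a triangle to the signed sum of its edges. For instance
  ∂[2,3,6] = [3,6] − [2,6] + [2,3],
  ∂[0,6,7] = [6,7] − [0,7] + [0,6].
The resulting 27×18 matrix has rank 18, and its Smith normal form has invariant factors (1,1,1,1,1,1,1,1,1,1,1,1,1,1,1,1,1,2).

From H_k ≅ ker(∂_k) / im(∂_{k+1}) we obtain:

  H_0: rank C_0 − rank ∂_1 = 9 − 8 = 1, and the invariant factors of ∂_1 are all 1, so H_0 ≅ Z.
  H_1: rank ker ∂_1 − rank ∂_2 = (27 − 8) − 18 = 1, and ∂_2 has invariant factor 2 > 1, so H_1 ≅ Z ⊕ Z/2Z.
  H_2: rank ker ∂_2 − rank ∂_3 = (18 − 18) − 0 = 0, and there is no ∂_3, so H_2 ≅ 0.

(K is a triangulation of the Klein bottle.)

Hence the Betti numbers are b_0 = 1, b_1 = 1, b_2 = 0.

b_0 = 1, b_1 = 1, b_2 = 0.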